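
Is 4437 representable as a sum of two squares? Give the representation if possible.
9² + 66² (a=9, b=66)

Factorization: 4437 = 3^2 × 17 × 29
By Fermat: n is sum of two squares iff every prime p ≡ 3 (mod 4) appears to even power.
All primes ≡ 3 (mod 4) appear to even power.
Search a = 0, 1, 2, … for 4437 - a² a perfect square: first hit at a = 9: 4437 - 81 = 4356 = 66².
4437 = 9² + 66² = 81 + 4356 ✓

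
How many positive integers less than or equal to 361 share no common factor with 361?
342

361 = 19^2
φ(n) = n × ∏(1 - 1/p) for each prime p dividing n
φ(361) = 361 × (1 - 1/19) = 342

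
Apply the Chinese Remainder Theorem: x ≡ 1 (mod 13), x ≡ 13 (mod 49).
209

Using Chinese Remainder Theorem:
M = 13 × 49 = 637
M1 = 49, M2 = 13
y1 = 49^(-1) mod 13 = 4
y2 = 13^(-1) mod 49 = 34
x = (1×49×4 + 13×13×34) mod 637 = 209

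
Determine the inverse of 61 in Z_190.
81

gcd(61, 190) = 1, so the inverse exists.
Extended Euclidean algorithm on (190, 61):
190 = 3 × 61 + 7  ⟹  7 = (1)·190 + (-3)·61
61 = 8 × 7 + 5  ⟹  5 = (-8)·190 + (25)·61
7 = 1 × 5 + 2  ⟹  2 = (9)·190 + (-28)·61
5 = 2 × 2 + 1  ⟹  1 = (-26)·190 + (81)·61
So (81)·61 ≡ 1 (mod 190), i.e. 61^(-1) ≡ 81 (mod 190).
Check: 61 × 81 = 4941 ≡ 1 (mod 190)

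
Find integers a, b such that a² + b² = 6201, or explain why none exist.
24² + 75² (a=24, b=75)

Factorization: 6201 = 3^2 × 13 × 53
By Fermat: n is sum of two squares iff every prime p ≡ 3 (mod 4) appears to even power.
All primes ≡ 3 (mod 4) appear to even power.
Search a = 0, 1, 2, … for 6201 - a² a perfect square: first hit at a = 24: 6201 - 576 = 5625 = 75².
6201 = 24² + 75² = 576 + 5625 ✓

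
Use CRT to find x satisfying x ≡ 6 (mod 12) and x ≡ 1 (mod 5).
6

Using Chinese Remainder Theorem:
M = 12 × 5 = 60
M1 = 5, M2 = 12
y1 = 5^(-1) mod 12 = 5
y2 = 12^(-1) mod 5 = 3
x = (6×5×5 + 1×12×3) mod 60 = 6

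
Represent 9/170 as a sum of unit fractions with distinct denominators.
1/19 + 1/3230

Greedy algorithm:
9/170: ceiling(170/9) = 19, use 1/19
1/3230: ceiling(3230/1) = 3230, use 1/3230
Result: 9/170 = 1/19 + 1/3230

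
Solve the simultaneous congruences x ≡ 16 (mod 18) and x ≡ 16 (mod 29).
16

Using Chinese Remainder Theorem:
M = 18 × 29 = 522
M1 = 29, M2 = 18
y1 = 29^(-1) mod 18 = 5
y2 = 18^(-1) mod 29 = 21
x = (16×29×5 + 16×18×21) mod 522 = 16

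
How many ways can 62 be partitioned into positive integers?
1300156

p(n) counts ways to write n as a sum of positive integers (order ignored).
Euler's pentagonal recurrence: p(k) = p(k-1) + p(k-2) - p(k-5) - p(k-7) + p(k-12) + p(k-15) - ... (offsets j(3j∓1)/2, signs ++--, p(0)=1, p(<0)=0).
DP table for k = 0..61: p(0)=1, p(1)=1, p(2)=2, p(3)=3, p(4)=5, p(5)=7, p(6)=11, p(7)=15, p(8)=22, p(9)=30, p(10)=42, p(11)=56, p(12)=77, p(13)=101, p(14)=135, p(15)=176, p(16)=231, p(17)=297, p(18)=385, p(19)=490, p(20)=627, p(21)=792, p(22)=1002, p(23)=1255, p(24)=1575, p(25)=1958, p(26)=2436, p(27)=3010, p(28)=3718, p(29)=4565, p(30)=5604, p(31)=6842, p(32)=8349, p(33)=10143, p(34)=12310, p(35)=14883, p(36)=17977, p(37)=21637, p(38)=26015, p(39)=31185, p(40)=37338, p(41)=44583, p(42)=53174, p(43)=63261, p(44)=75175, p(45)=89134, p(46)=105558, p(47)=124754, p(48)=147273, p(49)=173525, p(50)=204226, p(51)=239943, p(52)=281589, p(53)=329931, p(54)=386155, p(55)=451276, p(56)=526823, p(57)=614154, p(58)=715220, p(59)=831820, p(60)=966467, p(61)=1121505.
Final step: p(62) = p(61) + p(60) - p(57) - p(55) + p(50) + p(47) - p(40) - p(36) + p(27) + p(22) - p(11) - p(5)
= 1121505 + 966467 - 614154 - 451276 + 204226 + 124754 - 37338 - 17977 + 3010 + 1002 - 56 - 7
= 1300156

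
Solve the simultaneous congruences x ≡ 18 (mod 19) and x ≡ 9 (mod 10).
189

Using Chinese Remainder Theorem:
M = 19 × 10 = 190
M1 = 10, M2 = 19
y1 = 10^(-1) mod 19 = 2
y2 = 19^(-1) mod 10 = 9
x = (18×10×2 + 9×19×9) mod 190 = 189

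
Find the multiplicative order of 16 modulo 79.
39

79 is prime, so ord(16) divides φ(79) = 78.
Divisors of 78: 1, 2, 3, 6, 13, 26, 39, 78.
Repeated squaring: 16^1 ≡ 16, 16^2 ≡ 19, 16^4 ≡ 45, 16^8 ≡ 50, 16^16 ≡ 51, 16^32 ≡ 73, 16^64 ≡ 36 (mod 79).
Test 16^d mod 79 for each divisor d in increasing order:
16^1 ≡ 16
16^2 ≡ 19
16^3 = 16^2·16^1 ≡ 67
16^6 = 16^4·16^2 ≡ 65
16^13 = 16^8·16^4·16^1 ≡ 55
16^26 = 16^16·16^8·16^2 ≡ 23
16^39 = 16^32·16^4·16^2·16^1 ≡ 1  ← first divisor giving 1
The order is 39.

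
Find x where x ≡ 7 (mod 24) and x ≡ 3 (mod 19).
79

Using Chinese Remainder Theorem:
M = 24 × 19 = 456
M1 = 19, M2 = 24
y1 = 19^(-1) mod 24 = 19
y2 = 24^(-1) mod 19 = 4
x = (7×19×19 + 3×24×4) mod 456 = 79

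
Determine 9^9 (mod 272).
9

Repeated squaring. Binary of 9 = 1001.
9^1 ≡ 9 (mod 272); 9^2 ≡ 81 (mod 272); 9^4 ≡ 33 (mod 272); 9^8 ≡ 1 (mod 272)
9^9 = 9^1 × 9^8 ≡ 9 (mod 272)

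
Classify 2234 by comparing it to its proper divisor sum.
deficient

Proper divisors of 2234: sum = 1 + 2 + 1117 = 1120
Since 1120 < 2234, 2234 is deficient.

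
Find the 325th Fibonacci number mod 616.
313

Matrix identity: Q^n = [[F_(n+1), F_n], [F_n, F_(n-1)]] with Q = [[1,1],[1,0]].
n = 325 = 101000101₂. Square-and-multiply, entries mod 616:
Q^1 = [[1,1],[1,0]]
Q^2 = (Q^1)² = [[2,1],[1,1]]
Q^5 = (Q^2)²·Q = [[8,5],[5,3]]
Q^10 = (Q^5)² = [[89,55],[55,34]]
Q^20 = (Q^10)² = [[474,605],[605,485]]
Q^40 = (Q^20)² = [[573,539],[539,34]]
Q^81 = (Q^40)²·Q = [[463,386],[386,77]]
Q^162 = (Q^81)² = [[541,232],[232,309]]
Q^325 = (Q^162)²·Q = [[393,313],[313,80]]
F_325 mod 616 = Q^325[0][1] = 313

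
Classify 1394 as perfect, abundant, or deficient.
deficient

Proper divisors of 1394: sum = 1 + 2 + 17 + 34 + 41 + 82 + 697 = 874
Since 874 < 1394, 1394 is deficient.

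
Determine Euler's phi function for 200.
80

200 = 2^3 × 5^2
φ(n) = n × ∏(1 - 1/p) for each prime p dividing n
φ(200) = 200 × (1 - 1/2) × (1 - 1/5) = 80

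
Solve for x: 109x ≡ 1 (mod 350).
289

gcd(109, 350) = 1, so the inverse exists.
Extended Euclidean algorithm on (350, 109):
350 = 3 × 109 + 23  ⟹  23 = (1)·350 + (-3)·109
109 = 4 × 23 + 17  ⟹  17 = (-4)·350 + (13)·109
23 = 1 × 17 + 6  ⟹  6 = (5)·350 + (-16)·109
17 = 2 × 6 + 5  ⟹  5 = (-14)·350 + (45)·109
6 = 1 × 5 + 1  ⟹  1 = (19)·350 + (-61)·109
So (-61)·109 ≡ 1 (mod 350), i.e. 109^(-1) ≡ -61 ≡ 289 (mod 350).
Check: 109 × 289 = 31501 ≡ 1 (mod 350)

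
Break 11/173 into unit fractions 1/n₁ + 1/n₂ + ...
1/16 + 1/923 + 1/2554864

Greedy algorithm:
11/173: ceiling(173/11) = 16, use 1/16
3/2768: ceiling(2768/3) = 923, use 1/923
1/2554864: ceiling(2554864/1) = 2554864, use 1/2554864
Result: 11/173 = 1/16 + 1/923 + 1/2554864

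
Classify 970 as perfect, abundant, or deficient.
deficient

Proper divisors of 970: sum = 1 + 2 + 5 + 10 + 97 + 194 + 485 = 794
Since 794 < 970, 970 is deficient.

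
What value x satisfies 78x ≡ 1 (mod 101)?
79

gcd(78, 101) = 1, so the inverse exists.
Extended Euclidean algorithm on (101, 78):
101 = 1 × 78 + 23  ⟹  23 = (1)·101 + (-1)·78
78 = 3 × 23 + 9  ⟹  9 = (-3)·101 + (4)·78
23 = 2 × 9 + 5  ⟹  5 = (7)·101 + (-9)·78
9 = 1 × 5 + 4  ⟹  4 = (-10)·101 + (13)·78
5 = 1 × 4 + 1  ⟹  1 = (17)·101 + (-22)·78
So (-22)·78 ≡ 1 (mod 101), i.e. 78^(-1) ≡ -22 ≡ 79 (mod 101).
Check: 78 × 79 = 6162 ≡ 1 (mod 101)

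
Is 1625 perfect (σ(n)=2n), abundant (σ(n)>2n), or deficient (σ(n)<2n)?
deficient

Proper divisors of 1625: sum = 1 + 5 + 13 + 25 + 65 + 125 + 325 = 559
Since 559 < 1625, 1625 is deficient.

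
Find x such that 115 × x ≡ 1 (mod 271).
33

gcd(115, 271) = 1, so the inverse exists.
Extended Euclidean algorithm on (271, 115):
271 = 2 × 115 + 41  ⟹  41 = (1)·271 + (-2)·115
115 = 2 × 41 + 33  ⟹  33 = (-2)·271 + (5)·115
41 = 1 × 33 + 8  ⟹  8 = (3)·271 + (-7)·115
33 = 4 × 8 + 1  ⟹  1 = (-14)·271 + (33)·115
So (33)·115 ≡ 1 (mod 271), i.e. 115^(-1) ≡ 33 (mod 271).
Check: 115 × 33 = 3795 ≡ 1 (mod 271)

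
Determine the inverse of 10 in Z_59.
6

gcd(10, 59) = 1, so the inverse exists.
Extended Euclidean algorithm on (59, 10):
59 = 5 × 10 + 9  ⟹  9 = (1)·59 + (-5)·10
10 = 1 × 9 + 1  ⟹  1 = (-1)·59 + (6)·10
So (6)·10 ≡ 1 (mod 59), i.e. 10^(-1) ≡ 6 (mod 59).
Check: 10 × 6 = 60 ≡ 1 (mod 59)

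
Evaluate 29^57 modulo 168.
29

Repeated squaring. Binary of 57 = 111001.
29^1 ≡ 29 (mod 168); 29^2 ≡ 1 (mod 168); 29^4 ≡ 1 (mod 168); 29^8 ≡ 1 (mod 168); 29^16 ≡ 1 (mod 168); 29^32 ≡ 1 (mod 168)
29^57 = 29^1 × 29^8 × 29^16 × 29^32 ≡ 29 (mod 168)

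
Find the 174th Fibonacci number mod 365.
67

Matrix identity: Q^n = [[F_(n+1), F_n], [F_n, F_(n-1)]] with Q = [[1,1],[1,0]].
n = 174 = 10101110₂. Square-and-multiply, entries mod 365:
Q^1 = [[1,1],[1,0]]
Q^2 = (Q^1)² = [[2,1],[1,1]]
Q^5 = (Q^2)²·Q = [[8,5],[5,3]]
Q^10 = (Q^5)² = [[89,55],[55,34]]
Q^21 = (Q^10)²·Q = [[191,361],[361,195]]
Q^43 = (Q^21)²·Q = [[278,362],[362,281]]
Q^87 = (Q^43)²·Q = [[61,278],[278,148]]
Q^174 = (Q^87)² = [[340,67],[67,273]]
F_174 mod 365 = Q^174[0][1] = 67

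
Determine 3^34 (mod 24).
9

Repeated squaring. Binary of 34 = 100010.
3^1 ≡ 3 (mod 24); 3^2 ≡ 9 (mod 24); 3^4 ≡ 9 (mod 24); 3^8 ≡ 9 (mod 24); 3^16 ≡ 9 (mod 24); 3^32 ≡ 9 (mod 24)
3^34 = 3^2 × 3^32 ≡ 9 (mod 24)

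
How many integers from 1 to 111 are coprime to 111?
72

111 = 3 × 37
φ(n) = n × ∏(1 - 1/p) for each prime p dividing n
φ(111) = 111 × (1 - 1/3) × (1 - 1/37) = 72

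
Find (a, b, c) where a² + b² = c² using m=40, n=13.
(1431, 1040, 1769)

Euclid's formula: a = m² - n², b = 2mn, c = m² + n²
m = 40, n = 13
a = 40² - 13² = 1600 - 169 = 1431
b = 2 × 40 × 13 = 1040
c = 40² + 13² = 1600 + 169 = 1769
Verification: 1431² + 1040² = 2047761 + 1081600 = 3129361 = 1769² ✓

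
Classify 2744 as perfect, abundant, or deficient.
abundant

Proper divisors of 2744: sum = 1 + 2 + 4 + 7 + 8 + 14 + 28 + 49 + 56 + 98 + 196 + 343 + 392 + 686 + 1372 = 3256
Since 3256 > 2744, 2744 is abundant.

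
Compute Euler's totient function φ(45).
24

45 = 3^2 × 5
φ(n) = n × ∏(1 - 1/p) for each prime p dividing n
φ(45) = 45 × (1 - 1/3) × (1 - 1/5) = 24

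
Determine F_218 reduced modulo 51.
1

Matrix identity: Q^n = [[F_(n+1), F_n], [F_n, F_(n-1)]] with Q = [[1,1],[1,0]].
n = 218 = 11011010₂. Square-and-multiply, entries mod 51:
Q^1 = [[1,1],[1,0]]
Q^3 = (Q^1)²·Q = [[3,2],[2,1]]
Q^6 = (Q^3)² = [[13,8],[8,5]]
Q^13 = (Q^6)²·Q = [[20,29],[29,42]]
Q^27 = (Q^13)²·Q = [[30,17],[17,13]]
Q^54 = (Q^27)² = [[16,17],[17,50]]
Q^109 = (Q^54)²·Q = [[35,35],[35,0]]
Q^218 = (Q^109)² = [[2,1],[1,1]]
F_218 mod 51 = Q^218[0][1] = 1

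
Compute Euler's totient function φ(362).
180

362 = 2 × 181
φ(n) = n × ∏(1 - 1/p) for each prime p dividing n
φ(362) = 362 × (1 - 1/2) × (1 - 1/181) = 180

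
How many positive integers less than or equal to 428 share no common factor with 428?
212

428 = 2^2 × 107
φ(n) = n × ∏(1 - 1/p) for each prime p dividing n
φ(428) = 428 × (1 - 1/2) × (1 - 1/107) = 212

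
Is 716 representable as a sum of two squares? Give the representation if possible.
Not possible

Factorization: 716 = 2^2 × 179
By Fermat: n is sum of two squares iff every prime p ≡ 3 (mod 4) appears to even power.
Prime(s) ≡ 3 (mod 4) with odd exponent: [(179, 1)]
Therefore 716 cannot be expressed as a² + b².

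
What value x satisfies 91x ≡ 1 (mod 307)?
27

gcd(91, 307) = 1, so the inverse exists.
Extended Euclidean algorithm on (307, 91):
307 = 3 × 91 + 34  ⟹  34 = (1)·307 + (-3)·91
91 = 2 × 34 + 23  ⟹  23 = (-2)·307 + (7)·91
34 = 1 × 23 + 11  ⟹  11 = (3)·307 + (-10)·91
23 = 2 × 11 + 1  ⟹  1 = (-8)·307 + (27)·91
So (27)·91 ≡ 1 (mod 307), i.e. 91^(-1) ≡ 27 (mod 307).
Check: 91 × 27 = 2457 ≡ 1 (mod 307)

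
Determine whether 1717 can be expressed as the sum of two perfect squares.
6² + 41² (a=6, b=41)

Factorization: 1717 = 17 × 101
By Fermat: n is sum of two squares iff every prime p ≡ 3 (mod 4) appears to even power.
All primes ≡ 3 (mod 4) appear to even power.
Search a = 0, 1, 2, … for 1717 - a² a perfect square: first hit at a = 6: 1717 - 36 = 1681 = 41².
1717 = 6² + 41² = 36 + 1681 ✓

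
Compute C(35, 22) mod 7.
0

Using Lucas' theorem:
Write n=35 and k=22 in base 7:
n in base 7: [5, 0]
k in base 7: [3, 1]
C(35,22) mod 7 = ∏ C(n_i, k_i) mod 7
Digit binomials (mod 7): C(5,3) = 10 ≡ 3; C(0,1) = 0 (k_i > n_i)
Product: 3 × 0 = 0 ≡ 0 (mod 7)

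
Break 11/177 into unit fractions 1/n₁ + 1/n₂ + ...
1/17 + 1/301 + 1/905709

Greedy algorithm:
11/177: ceiling(177/11) = 17, use 1/17
10/3009: ceiling(3009/10) = 301, use 1/301
1/905709: ceiling(905709/1) = 905709, use 1/905709
Result: 11/177 = 1/17 + 1/301 + 1/905709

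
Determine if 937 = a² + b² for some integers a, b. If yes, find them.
19² + 24² (a=19, b=24)

Factorization: 937 = 937
By Fermat: n is sum of two squares iff every prime p ≡ 3 (mod 4) appears to even power.
All primes ≡ 3 (mod 4) appear to even power.
Search a = 0, 1, 2, … for 937 - a² a perfect square: first hit at a = 19: 937 - 361 = 576 = 24².
937 = 19² + 24² = 361 + 576 ✓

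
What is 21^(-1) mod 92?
57

gcd(21, 92) = 1, so the inverse exists.
Extended Euclidean algorithm on (92, 21):
92 = 4 × 21 + 8  ⟹  8 = (1)·92 + (-4)·21
21 = 2 × 8 + 5  ⟹  5 = (-2)·92 + (9)·21
8 = 1 × 5 + 3  ⟹  3 = (3)·92 + (-13)·21
5 = 1 × 3 + 2  ⟹  2 = (-5)·92 + (22)·21
3 = 1 × 2 + 1  ⟹  1 = (8)·92 + (-35)·21
So (-35)·21 ≡ 1 (mod 92), i.e. 21^(-1) ≡ -35 ≡ 57 (mod 92).
Check: 21 × 57 = 1197 ≡ 1 (mod 92)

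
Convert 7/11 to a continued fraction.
[0; 1, 1, 1, 3]

Euclidean algorithm steps:
7 = 0 × 11 + 7
11 = 1 × 7 + 4
7 = 1 × 4 + 3
4 = 1 × 3 + 1
3 = 3 × 1 + 0
Continued fraction: [0; 1, 1, 1, 3]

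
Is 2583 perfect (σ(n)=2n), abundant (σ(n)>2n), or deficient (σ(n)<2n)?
deficient

Proper divisors of 2583: sum = 1 + 3 + 7 + 9 + 21 + 41 + 63 + 123 + 287 + 369 + 861 = 1785
Since 1785 < 2583, 2583 is deficient.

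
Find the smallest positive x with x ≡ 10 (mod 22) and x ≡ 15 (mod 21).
120

Using Chinese Remainder Theorem:
M = 22 × 21 = 462
M1 = 21, M2 = 22
y1 = 21^(-1) mod 22 = 21
y2 = 22^(-1) mod 21 = 1
x = (10×21×21 + 15×22×1) mod 462 = 120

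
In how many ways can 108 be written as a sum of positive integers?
483502844

p(n) counts ways to write n as a sum of positive integers (order ignored).
Euler's pentagonal recurrence: p(k) = p(k-1) + p(k-2) - p(k-5) - p(k-7) + p(k-12) + p(k-15) - ... (offsets j(3j∓1)/2, signs ++--, p(0)=1, p(<0)=0).
DP table for k = 0..107: p(0)=1, p(1)=1, p(2)=2, p(3)=3, p(4)=5, p(5)=7, p(6)=11, p(7)=15, p(8)=22, p(9)=30, p(10)=42, p(11)=56, p(12)=77, p(13)=101, p(14)=135, p(15)=176, p(16)=231, p(17)=297, p(18)=385, p(19)=490, p(20)=627, p(21)=792, p(22)=1002, p(23)=1255, p(24)=1575, p(25)=1958, p(26)=2436, p(27)=3010, p(28)=3718, p(29)=4565, p(30)=5604, p(31)=6842, p(32)=8349, p(33)=10143, p(34)=12310, p(35)=14883, p(36)=17977, p(37)=21637, p(38)=26015, p(39)=31185, p(40)=37338, p(41)=44583, p(42)=53174, p(43)=63261, p(44)=75175, p(45)=89134, p(46)=105558, p(47)=124754, p(48)=147273, p(49)=173525, p(50)=204226, p(51)=239943, p(52)=281589, p(53)=329931, p(54)=386155, p(55)=451276, p(56)=526823, p(57)=614154, p(58)=715220, p(59)=831820, p(60)=966467, p(61)=1121505, p(62)=1300156, p(63)=1505499, p(64)=1741630, p(65)=2012558, p(66)=2323520, p(67)=2679689, p(68)=3087735, p(69)=3554345, p(70)=4087968, p(71)=4697205, p(72)=5392783, p(73)=6185689, p(74)=7089500, p(75)=8118264, p(76)=9289091, p(77)=10619863, p(78)=12132164, p(79)=13848650, p(80)=15796476, p(81)=18004327, p(82)=20506255, p(83)=23338469, p(84)=26543660, p(85)=30167357, p(86)=34262962, p(87)=38887673, p(88)=44108109, p(89)=49995925, p(90)=56634173, p(91)=64112359, p(92)=72533807, p(93)=82010177, p(94)=92669720, p(95)=104651419, p(96)=118114304, p(97)=133230930, p(98)=150198136, p(99)=169229875, p(100)=190569292, p(101)=214481126, p(102)=241265379, p(103)=271248950, p(104)=304801365, p(105)=342325709, p(106)=384276336, p(107)=431149389.
Final step: p(108) = p(107) + p(106) - p(103) - p(101) + p(96) + p(93) - p(86) - p(82) + p(73) + p(68) - p(57) - p(51) + p(38) + p(31) - p(16) - p(8)
= 431149389 + 384276336 - 271248950 - 214481126 + 118114304 + 82010177 - 34262962 - 20506255 + 6185689 + 3087735 - 614154 - 239943 + 26015 + 6842 - 231 - 22
= 483502844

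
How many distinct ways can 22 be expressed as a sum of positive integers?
1002

p(n) counts ways to write n as a sum of positive integers (order ignored).
Euler's pentagonal recurrence: p(k) = p(k-1) + p(k-2) - p(k-5) - p(k-7) + p(k-12) + p(k-15) - ... (offsets j(3j∓1)/2, signs ++--, p(0)=1, p(<0)=0).
DP table for k = 0..21: p(0)=1, p(1)=1, p(2)=2, p(3)=3, p(4)=5, p(5)=7, p(6)=11, p(7)=15, p(8)=22, p(9)=30, p(10)=42, p(11)=56, p(12)=77, p(13)=101, p(14)=135, p(15)=176, p(16)=231, p(17)=297, p(18)=385, p(19)=490, p(20)=627, p(21)=792.
Final step: p(22) = p(21) + p(20) - p(17) - p(15) + p(10) + p(7) - p(0)
= 792 + 627 - 297 - 176 + 42 + 15 - 1
= 1002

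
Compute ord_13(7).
12

13 is prime, so ord(7) divides φ(13) = 12.
Divisors of 12: 1, 2, 3, 4, 6, 12.
Repeated squaring: 7^1 ≡ 7, 7^2 ≡ 10, 7^4 ≡ 9, 7^8 ≡ 3 (mod 13).
Test 7^d mod 13 for each divisor d in increasing order:
7^1 ≡ 7
7^2 ≡ 10
7^3 = 7^2·7^1 ≡ 5
7^4 ≡ 9
7^6 = 7^4·7^2 ≡ 12
7^12 = 7^8·7^4 ≡ 1  ← first divisor giving 1
The order is 12.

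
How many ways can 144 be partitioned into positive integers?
22540654445

p(n) counts ways to write n as a sum of positive integers (order ignored).
Euler's pentagonal recurrence: p(k) = p(k-1) + p(k-2) - p(k-5) - p(k-7) + p(k-12) + p(k-15) - ... (offsets j(3j∓1)/2, signs ++--, p(0)=1, p(<0)=0).
DP table for k = 0..143: p(0)=1, p(1)=1, p(2)=2, p(3)=3, p(4)=5, p(5)=7, p(6)=11, p(7)=15, p(8)=22, p(9)=30, p(10)=42, p(11)=56, p(12)=77, p(13)=101, p(14)=135, p(15)=176, p(16)=231, p(17)=297, p(18)=385, p(19)=490, p(20)=627, p(21)=792, p(22)=1002, p(23)=1255, p(24)=1575, p(25)=1958, p(26)=2436, p(27)=3010, p(28)=3718, p(29)=4565, p(30)=5604, p(31)=6842, p(32)=8349, p(33)=10143, p(34)=12310, p(35)=14883, p(36)=17977, p(37)=21637, p(38)=26015, p(39)=31185, p(40)=37338, p(41)=44583, p(42)=53174, p(43)=63261, p(44)=75175, p(45)=89134, p(46)=105558, p(47)=124754, p(48)=147273, p(49)=173525, p(50)=204226, p(51)=239943, p(52)=281589, p(53)=329931, p(54)=386155, p(55)=451276, p(56)=526823, p(57)=614154, p(58)=715220, p(59)=831820, p(60)=966467, p(61)=1121505, p(62)=1300156, p(63)=1505499, p(64)=1741630, p(65)=2012558, p(66)=2323520, p(67)=2679689, p(68)=3087735, p(69)=3554345, p(70)=4087968, p(71)=4697205, p(72)=5392783, p(73)=6185689, p(74)=7089500, p(75)=8118264, p(76)=9289091, p(77)=10619863, p(78)=12132164, p(79)=13848650, p(80)=15796476, p(81)=18004327, p(82)=20506255, p(83)=23338469, p(84)=26543660, p(85)=30167357, p(86)=34262962, p(87)=38887673, p(88)=44108109, p(89)=49995925, p(90)=56634173, p(91)=64112359, p(92)=72533807, p(93)=82010177, p(94)=92669720, p(95)=104651419, p(96)=118114304, p(97)=133230930, p(98)=150198136, p(99)=169229875, p(100)=190569292, p(101)=214481126, p(102)=241265379, p(103)=271248950, p(104)=304801365, p(105)=342325709, p(106)=384276336, p(107)=431149389, p(108)=483502844, p(109)=541946240, p(110)=607163746, p(111)=679903203, p(112)=761002156, p(113)=851376628, p(114)=952050665, p(115)=1064144451, p(116)=1188908248, p(117)=1327710076, p(118)=1482074143, p(119)=1653668665, p(120)=1844349560, p(121)=2056148051, p(122)=2291320912, p(123)=2552338241, p(124)=2841940500, p(125)=3163127352, p(126)=3519222692, p(127)=3913864295, p(128)=4351078600, p(129)=4835271870, p(130)=5371315400, p(131)=5964539504, p(132)=6620830889, p(133)=7346629512, p(134)=8149040695, p(135)=9035836076, p(136)=10015581680, p(137)=11097645016, p(138)=12292341831, p(139)=13610949895, p(140)=15065878135, p(141)=16670689208, p(142)=18440293320, p(143)=20390982757.
Final step: p(144) = p(143) + p(142) - p(139) - p(137) + p(132) + p(129) - p(122) - p(118) + p(109) + p(104) - p(93) - p(87) + p(74) + p(67) - p(52) - p(44) + p(27) + p(18)
= 20390982757 + 18440293320 - 13610949895 - 11097645016 + 6620830889 + 4835271870 - 2291320912 - 1482074143 + 541946240 + 304801365 - 82010177 - 38887673 + 7089500 + 2679689 - 281589 - 75175 + 3010 + 385
= 22540654445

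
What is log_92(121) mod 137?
12

Baby-step giant-step with step n = ⌈√137⌉ = 12.
Baby steps 92^j mod 137 (j:value) for j=0..11: 0:1, 1:92, 2:107, 3:117, 4:78, 5:52, 6:126, 7:84, 8:56, 9:83, 10:101, 11:113.
Giant-step multiplier: 92^(-12) ≡ 92^(136-12) = 92^124 ≡ 77 (mod 137).
Giant steps γ_i = 121·77^i mod 137: γ_0=121, γ_1=1 (in table at j=0).
x = i·n + j = 1·12 + 0 = 12.
Check: 92^12 ≡ 121 (mod 137).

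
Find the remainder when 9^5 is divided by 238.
25

Repeated squaring. Binary of 5 = 101.
9^1 ≡ 9 (mod 238); 9^2 ≡ 81 (mod 238); 9^4 ≡ 135 (mod 238)
9^5 = 9^1 × 9^4 ≡ 25 (mod 238)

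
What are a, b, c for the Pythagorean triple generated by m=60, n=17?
(3311, 2040, 3889)

Euclid's formula: a = m² - n², b = 2mn, c = m² + n²
m = 60, n = 17
a = 60² - 17² = 3600 - 289 = 3311
b = 2 × 60 × 17 = 2040
c = 60² + 17² = 3600 + 289 = 3889
Verification: 3311² + 2040² = 10962721 + 4161600 = 15124321 = 3889² ✓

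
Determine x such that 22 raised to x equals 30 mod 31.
15

Baby-step giant-step with step n = ⌈√31⌉ = 6.
Baby steps 22^j mod 31 (j:value) for j=0..5: 0:1, 1:22, 2:19, 3:15, 4:20, 5:6.
Giant-step multiplier: 22^(-6) ≡ 22^(30-6) = 22^24 ≡ 4 (mod 31).
Giant steps γ_i = 30·4^i mod 31: γ_0=30, γ_1=27, γ_2=15 (in table at j=3).
x = i·n + j = 2·6 + 3 = 15.
Check: 22^15 ≡ 30 (mod 31).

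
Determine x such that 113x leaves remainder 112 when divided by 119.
x ≡ 21 (mod 119)

gcd(113, 119) = 1, which divides 112, so solutions exist.
Find 113^(-1) mod 119 by the extended Euclidean algorithm:
119 = 1 × 113 + 6  ⟹  6 = (1)·119 + (-1)·113
113 = 18 × 6 + 5  ⟹  5 = (-18)·119 + (19)·113
6 = 1 × 5 + 1  ⟹  1 = (19)·119 + (-20)·113
So (-20)·113 ≡ 1 (mod 119), i.e. 113^(-1) ≡ -20 ≡ 99 (mod 119).
x ≡ 99 × 112 = 11088 ≡ 21 (mod 119).
Check: 113 × 21 = 2373 ≡ 112 (mod 119).
Unique solution: x ≡ 21 (mod 119)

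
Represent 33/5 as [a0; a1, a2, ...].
[6; 1, 1, 2]

Euclidean algorithm steps:
33 = 6 × 5 + 3
5 = 1 × 3 + 2
3 = 1 × 2 + 1
2 = 2 × 1 + 0
Continued fraction: [6; 1, 1, 2]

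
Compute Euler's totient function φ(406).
168

406 = 2 × 7 × 29
φ(n) = n × ∏(1 - 1/p) for each prime p dividing n
φ(406) = 406 × (1 - 1/2) × (1 - 1/7) × (1 - 1/29) = 168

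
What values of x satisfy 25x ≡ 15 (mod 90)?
x ≡ 15 (mod 18)

gcd(25, 90) = 5, which divides 15, so solutions exist.
Divide through by 5: 5x ≡ 3 (mod 18).
Find 5^(-1) mod 18 by the extended Euclidean algorithm:
18 = 3 × 5 + 3  ⟹  3 = (1)·18 + (-3)·5
5 = 1 × 3 + 2  ⟹  2 = (-1)·18 + (4)·5
3 = 1 × 2 + 1  ⟹  1 = (2)·18 + (-7)·5
So (-7)·5 ≡ 1 (mod 18), i.e. 5^(-1) ≡ -7 ≡ 11 (mod 18).
x ≡ 11 × 3 = 33 ≡ 15 (mod 18).
Check: 25 × 15 = 375 ≡ 15 (mod 90).
x ≡ 15 (mod 18), giving 5 solutions mod 90.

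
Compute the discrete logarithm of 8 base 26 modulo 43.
27

Baby-step giant-step with step n = ⌈√43⌉ = 7.
Baby steps 26^j mod 43 (j:value) for j=0..6: 0:1, 1:26, 2:31, 3:32, 4:15, 5:3, 6:35.
Giant-step multiplier: 26^(-7) ≡ 26^(42-7) = 26^35 ≡ 37 (mod 43).
Giant steps γ_i = 8·37^i mod 43: γ_0=8, γ_1=38, γ_2=30, γ_3=35 (in table at j=6).
x = i·n + j = 3·7 + 6 = 27.
Check: 26^27 ≡ 8 (mod 43).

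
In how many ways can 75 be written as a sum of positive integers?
8118264

p(n) counts ways to write n as a sum of positive integers (order ignored).
Euler's pentagonal recurrence: p(k) = p(k-1) + p(k-2) - p(k-5) - p(k-7) + p(k-12) + p(k-15) - ... (offsets j(3j∓1)/2, signs ++--, p(0)=1, p(<0)=0).
DP table for k = 0..74: p(0)=1, p(1)=1, p(2)=2, p(3)=3, p(4)=5, p(5)=7, p(6)=11, p(7)=15, p(8)=22, p(9)=30, p(10)=42, p(11)=56, p(12)=77, p(13)=101, p(14)=135, p(15)=176, p(16)=231, p(17)=297, p(18)=385, p(19)=490, p(20)=627, p(21)=792, p(22)=1002, p(23)=1255, p(24)=1575, p(25)=1958, p(26)=2436, p(27)=3010, p(28)=3718, p(29)=4565, p(30)=5604, p(31)=6842, p(32)=8349, p(33)=10143, p(34)=12310, p(35)=14883, p(36)=17977, p(37)=21637, p(38)=26015, p(39)=31185, p(40)=37338, p(41)=44583, p(42)=53174, p(43)=63261, p(44)=75175, p(45)=89134, p(46)=105558, p(47)=124754, p(48)=147273, p(49)=173525, p(50)=204226, p(51)=239943, p(52)=281589, p(53)=329931, p(54)=386155, p(55)=451276, p(56)=526823, p(57)=614154, p(58)=715220, p(59)=831820, p(60)=966467, p(61)=1121505, p(62)=1300156, p(63)=1505499, p(64)=1741630, p(65)=2012558, p(66)=2323520, p(67)=2679689, p(68)=3087735, p(69)=3554345, p(70)=4087968, p(71)=4697205, p(72)=5392783, p(73)=6185689, p(74)=7089500.
Final step: p(75) = p(74) + p(73) - p(70) - p(68) + p(63) + p(60) - p(53) - p(49) + p(40) + p(35) - p(24) - p(18) + p(5)
= 7089500 + 6185689 - 4087968 - 3087735 + 1505499 + 966467 - 329931 - 173525 + 37338 + 14883 - 1575 - 385 + 7
= 8118264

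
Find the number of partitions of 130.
5371315400

p(n) counts ways to write n as a sum of positive integers (order ignored).
Euler's pentagonal recurrence: p(k) = p(k-1) + p(k-2) - p(k-5) - p(k-7) + p(k-12) + p(k-15) - ... (offsets j(3j∓1)/2, signs ++--, p(0)=1, p(<0)=0).
DP table for k = 0..129: p(0)=1, p(1)=1, p(2)=2, p(3)=3, p(4)=5, p(5)=7, p(6)=11, p(7)=15, p(8)=22, p(9)=30, p(10)=42, p(11)=56, p(12)=77, p(13)=101, p(14)=135, p(15)=176, p(16)=231, p(17)=297, p(18)=385, p(19)=490, p(20)=627, p(21)=792, p(22)=1002, p(23)=1255, p(24)=1575, p(25)=1958, p(26)=2436, p(27)=3010, p(28)=3718, p(29)=4565, p(30)=5604, p(31)=6842, p(32)=8349, p(33)=10143, p(34)=12310, p(35)=14883, p(36)=17977, p(37)=21637, p(38)=26015, p(39)=31185, p(40)=37338, p(41)=44583, p(42)=53174, p(43)=63261, p(44)=75175, p(45)=89134, p(46)=105558, p(47)=124754, p(48)=147273, p(49)=173525, p(50)=204226, p(51)=239943, p(52)=281589, p(53)=329931, p(54)=386155, p(55)=451276, p(56)=526823, p(57)=614154, p(58)=715220, p(59)=831820, p(60)=966467, p(61)=1121505, p(62)=1300156, p(63)=1505499, p(64)=1741630, p(65)=2012558, p(66)=2323520, p(67)=2679689, p(68)=3087735, p(69)=3554345, p(70)=4087968, p(71)=4697205, p(72)=5392783, p(73)=6185689, p(74)=7089500, p(75)=8118264, p(76)=9289091, p(77)=10619863, p(78)=12132164, p(79)=13848650, p(80)=15796476, p(81)=18004327, p(82)=20506255, p(83)=23338469, p(84)=26543660, p(85)=30167357, p(86)=34262962, p(87)=38887673, p(88)=44108109, p(89)=49995925, p(90)=56634173, p(91)=64112359, p(92)=72533807, p(93)=82010177, p(94)=92669720, p(95)=104651419, p(96)=118114304, p(97)=133230930, p(98)=150198136, p(99)=169229875, p(100)=190569292, p(101)=214481126, p(102)=241265379, p(103)=271248950, p(104)=304801365, p(105)=342325709, p(106)=384276336, p(107)=431149389, p(108)=483502844, p(109)=541946240, p(110)=607163746, p(111)=679903203, p(112)=761002156, p(113)=851376628, p(114)=952050665, p(115)=1064144451, p(116)=1188908248, p(117)=1327710076, p(118)=1482074143, p(119)=1653668665, p(120)=1844349560, p(121)=2056148051, p(122)=2291320912, p(123)=2552338241, p(124)=2841940500, p(125)=3163127352, p(126)=3519222692, p(127)=3913864295, p(128)=4351078600, p(129)=4835271870.
Final step: p(130) = p(129) + p(128) - p(125) - p(123) + p(118) + p(115) - p(108) - p(104) + p(95) + p(90) - p(79) - p(73) + p(60) + p(53) - p(38) - p(30) + p(13) + p(4)
= 4835271870 + 4351078600 - 3163127352 - 2552338241 + 1482074143 + 1064144451 - 483502844 - 304801365 + 104651419 + 56634173 - 13848650 - 6185689 + 966467 + 329931 - 26015 - 5604 + 101 + 5
= 5371315400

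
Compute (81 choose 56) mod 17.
14

Using Lucas' theorem:
Write n=81 and k=56 in base 17:
n in base 17: [4, 13]
k in base 17: [3, 5]
C(81,56) mod 17 = ∏ C(n_i, k_i) mod 17
Digit binomials (mod 17): C(4,3) = 4; C(13,5) = 1287 ≡ 12
Product: 4 × 12 = 48 ≡ 14 (mod 17)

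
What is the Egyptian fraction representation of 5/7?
1/2 + 1/5 + 1/70

Greedy algorithm:
5/7: ceiling(7/5) = 2, use 1/2
3/14: ceiling(14/3) = 5, use 1/5
1/70: ceiling(70/1) = 70, use 1/70
Result: 5/7 = 1/2 + 1/5 + 1/70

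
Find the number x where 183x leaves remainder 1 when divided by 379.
29

gcd(183, 379) = 1, so the inverse exists.
Extended Euclidean algorithm on (379, 183):
379 = 2 × 183 + 13  ⟹  13 = (1)·379 + (-2)·183
183 = 14 × 13 + 1  ⟹  1 = (-14)·379 + (29)·183
So (29)·183 ≡ 1 (mod 379), i.e. 183^(-1) ≡ 29 (mod 379).
Check: 183 × 29 = 5307 ≡ 1 (mod 379)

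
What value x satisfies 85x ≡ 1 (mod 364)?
197

gcd(85, 364) = 1, so the inverse exists.
Extended Euclidean algorithm on (364, 85):
364 = 4 × 85 + 24  ⟹  24 = (1)·364 + (-4)·85
85 = 3 × 24 + 13  ⟹  13 = (-3)·364 + (13)·85
24 = 1 × 13 + 11  ⟹  11 = (4)·364 + (-17)·85
13 = 1 × 11 + 2  ⟹  2 = (-7)·364 + (30)·85
11 = 5 × 2 + 1  ⟹  1 = (39)·364 + (-167)·85
So (-167)·85 ≡ 1 (mod 364), i.e. 85^(-1) ≡ -167 ≡ 197 (mod 364).
Check: 85 × 197 = 16745 ≡ 1 (mod 364)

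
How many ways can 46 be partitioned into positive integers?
105558

p(n) counts ways to write n as a sum of positive integers (order ignored).
Euler's pentagonal recurrence: p(k) = p(k-1) + p(k-2) - p(k-5) - p(k-7) + p(k-12) + p(k-15) - ... (offsets j(3j∓1)/2, signs ++--, p(0)=1, p(<0)=0).
DP table for k = 0..45: p(0)=1, p(1)=1, p(2)=2, p(3)=3, p(4)=5, p(5)=7, p(6)=11, p(7)=15, p(8)=22, p(9)=30, p(10)=42, p(11)=56, p(12)=77, p(13)=101, p(14)=135, p(15)=176, p(16)=231, p(17)=297, p(18)=385, p(19)=490, p(20)=627, p(21)=792, p(22)=1002, p(23)=1255, p(24)=1575, p(25)=1958, p(26)=2436, p(27)=3010, p(28)=3718, p(29)=4565, p(30)=5604, p(31)=6842, p(32)=8349, p(33)=10143, p(34)=12310, p(35)=14883, p(36)=17977, p(37)=21637, p(38)=26015, p(39)=31185, p(40)=37338, p(41)=44583, p(42)=53174, p(43)=63261, p(44)=75175, p(45)=89134.
Final step: p(46) = p(45) + p(44) - p(41) - p(39) + p(34) + p(31) - p(24) - p(20) + p(11) + p(6)
= 89134 + 75175 - 44583 - 31185 + 12310 + 6842 - 1575 - 627 + 56 + 11
= 105558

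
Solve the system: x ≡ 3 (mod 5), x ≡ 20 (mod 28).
48

Using Chinese Remainder Theorem:
M = 5 × 28 = 140
M1 = 28, M2 = 5
y1 = 28^(-1) mod 5 = 2
y2 = 5^(-1) mod 28 = 17
x = (3×28×2 + 20×5×17) mod 140 = 48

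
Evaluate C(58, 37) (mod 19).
0

Using Lucas' theorem:
Write n=58 and k=37 in base 19:
n in base 19: [3, 1]
k in base 19: [1, 18]
C(58,37) mod 19 = ∏ C(n_i, k_i) mod 19
Digit binomials (mod 19): C(3,1) = 3; C(1,18) = 0 (k_i > n_i)
Product: 3 × 0 = 0 ≡ 0 (mod 19)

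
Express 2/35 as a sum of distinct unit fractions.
1/18 + 1/630

Greedy algorithm:
2/35: ceiling(35/2) = 18, use 1/18
1/630: ceiling(630/1) = 630, use 1/630
Result: 2/35 = 1/18 + 1/630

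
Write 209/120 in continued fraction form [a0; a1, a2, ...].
[1; 1, 2, 1, 6, 1, 3]

Euclidean algorithm steps:
209 = 1 × 120 + 89
120 = 1 × 89 + 31
89 = 2 × 31 + 27
31 = 1 × 27 + 4
27 = 6 × 4 + 3
4 = 1 × 3 + 1
3 = 3 × 1 + 0
Continued fraction: [1; 1, 2, 1, 6, 1, 3]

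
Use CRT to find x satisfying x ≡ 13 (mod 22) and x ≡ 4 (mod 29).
497

Using Chinese Remainder Theorem:
M = 22 × 29 = 638
M1 = 29, M2 = 22
y1 = 29^(-1) mod 22 = 19
y2 = 22^(-1) mod 29 = 4
x = (13×29×19 + 4×22×4) mod 638 = 497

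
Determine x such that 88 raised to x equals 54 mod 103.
41

Baby-step giant-step with step n = ⌈√103⌉ = 11.
Baby steps 88^j mod 103 (j:value) for j=0..10: 0:1, 1:88, 2:19, 3:24, 4:52, 5:44, 6:61, 7:12, 8:26, 9:22, 10:82.
Giant-step multiplier: 88^(-11) ≡ 88^(102-11) = 88^91 ≡ 86 (mod 103).
Giant steps γ_i = 54·86^i mod 103: γ_0=54, γ_1=9, γ_2=53, γ_3=26 (in table at j=8).
x = i·n + j = 3·11 + 8 = 41.
Check: 88^41 ≡ 54 (mod 103).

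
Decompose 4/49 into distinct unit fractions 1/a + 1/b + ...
1/13 + 1/213 + 1/67841 + 1/9204734721

Greedy algorithm:
4/49: ceiling(49/4) = 13, use 1/13
3/637: ceiling(637/3) = 213, use 1/213
2/135681: ceiling(135681/2) = 67841, use 1/67841
1/9204734721: ceiling(9204734721/1) = 9204734721, use 1/9204734721
Result: 4/49 = 1/13 + 1/213 + 1/67841 + 1/9204734721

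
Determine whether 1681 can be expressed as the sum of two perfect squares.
0² + 41² (a=0, b=41)

Factorization: 1681 = 41^2
By Fermat: n is sum of two squares iff every prime p ≡ 3 (mod 4) appears to even power.
All primes ≡ 3 (mod 4) appear to even power.
Search a = 0, 1, 2, … for 1681 - a² a perfect square: first hit at a = 0: 1681 - 0 = 1681 = 41².
1681 = 0² + 41² = 0 + 1681 ✓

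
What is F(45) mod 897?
830

Matrix identity: Q^n = [[F_(n+1), F_n], [F_n, F_(n-1)]] with Q = [[1,1],[1,0]].
n = 45 = 101101₂. Square-and-multiply, entries mod 897:
Q^1 = [[1,1],[1,0]]
Q^2 = (Q^1)² = [[2,1],[1,1]]
Q^5 = (Q^2)²·Q = [[8,5],[5,3]]
Q^11 = (Q^5)²·Q = [[144,89],[89,55]]
Q^22 = (Q^11)² = [[850,668],[668,182]]
Q^45 = (Q^22)²·Q = [[413,830],[830,480]]
F_45 mod 897 = Q^45[0][1] = 830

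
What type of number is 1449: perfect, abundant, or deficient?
deficient

Proper divisors of 1449: sum = 1 + 3 + 7 + 9 + 21 + 23 + 63 + 69 + 161 + 207 + 483 = 1047
Since 1047 < 1449, 1449 is deficient.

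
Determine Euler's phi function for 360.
96

360 = 2^3 × 3^2 × 5
φ(n) = n × ∏(1 - 1/p) for each prime p dividing n
φ(360) = 360 × (1 - 1/2) × (1 - 1/3) × (1 - 1/5) = 96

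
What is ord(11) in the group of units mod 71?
70

71 is prime, so ord(11) divides φ(71) = 70.
Divisors of 70: 1, 2, 5, 7, 10, 14, 35, 70.
Repeated squaring: 11^1 ≡ 11, 11^2 ≡ 50, 11^4 ≡ 15, 11^8 ≡ 12, 11^16 ≡ 2, 11^32 ≡ 4, 11^64 ≡ 16 (mod 71).
Test 11^d mod 71 for each divisor d in increasing order:
11^1 ≡ 11
11^2 ≡ 50
11^5 = 11^4·11^1 ≡ 23
11^7 = 11^4·11^2·11^1 ≡ 14
11^10 = 11^8·11^2 ≡ 32
11^14 = 11^8·11^4·11^2 ≡ 54
11^35 = 11^32·11^2·11^1 ≡ 70
11^70 = 11^64·11^4·11^2 ≡ 1  ← first divisor giving 1
The order is 70.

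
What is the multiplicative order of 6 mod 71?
35

71 is prime, so ord(6) divides φ(71) = 70.
Divisors of 70: 1, 2, 5, 7, 10, 14, 35, 70.
Repeated squaring: 6^1 ≡ 6, 6^2 ≡ 36, 6^4 ≡ 18, 6^8 ≡ 40, 6^16 ≡ 38, 6^32 ≡ 24, 6^64 ≡ 8 (mod 71).
Test 6^d mod 71 for each divisor d in increasing order:
6^1 ≡ 6
6^2 ≡ 36
6^5 = 6^4·6^1 ≡ 37
6^7 = 6^4·6^2·6^1 ≡ 54
6^10 = 6^8·6^2 ≡ 20
6^14 = 6^8·6^4·6^2 ≡ 5
6^35 = 6^32·6^2·6^1 ≡ 1  ← first divisor giving 1
The order is 35.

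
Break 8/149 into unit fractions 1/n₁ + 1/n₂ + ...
1/19 + 1/944 + 1/2672464

Greedy algorithm:
8/149: ceiling(149/8) = 19, use 1/19
3/2831: ceiling(2831/3) = 944, use 1/944
1/2672464: ceiling(2672464/1) = 2672464, use 1/2672464
Result: 8/149 = 1/19 + 1/944 + 1/2672464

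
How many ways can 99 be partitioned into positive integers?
169229875

p(n) counts ways to write n as a sum of positive integers (order ignored).
Euler's pentagonal recurrence: p(k) = p(k-1) + p(k-2) - p(k-5) - p(k-7) + p(k-12) + p(k-15) - ... (offsets j(3j∓1)/2, signs ++--, p(0)=1, p(<0)=0).
DP table for k = 0..98: p(0)=1, p(1)=1, p(2)=2, p(3)=3, p(4)=5, p(5)=7, p(6)=11, p(7)=15, p(8)=22, p(9)=30, p(10)=42, p(11)=56, p(12)=77, p(13)=101, p(14)=135, p(15)=176, p(16)=231, p(17)=297, p(18)=385, p(19)=490, p(20)=627, p(21)=792, p(22)=1002, p(23)=1255, p(24)=1575, p(25)=1958, p(26)=2436, p(27)=3010, p(28)=3718, p(29)=4565, p(30)=5604, p(31)=6842, p(32)=8349, p(33)=10143, p(34)=12310, p(35)=14883, p(36)=17977, p(37)=21637, p(38)=26015, p(39)=31185, p(40)=37338, p(41)=44583, p(42)=53174, p(43)=63261, p(44)=75175, p(45)=89134, p(46)=105558, p(47)=124754, p(48)=147273, p(49)=173525, p(50)=204226, p(51)=239943, p(52)=281589, p(53)=329931, p(54)=386155, p(55)=451276, p(56)=526823, p(57)=614154, p(58)=715220, p(59)=831820, p(60)=966467, p(61)=1121505, p(62)=1300156, p(63)=1505499, p(64)=1741630, p(65)=2012558, p(66)=2323520, p(67)=2679689, p(68)=3087735, p(69)=3554345, p(70)=4087968, p(71)=4697205, p(72)=5392783, p(73)=6185689, p(74)=7089500, p(75)=8118264, p(76)=9289091, p(77)=10619863, p(78)=12132164, p(79)=13848650, p(80)=15796476, p(81)=18004327, p(82)=20506255, p(83)=23338469, p(84)=26543660, p(85)=30167357, p(86)=34262962, p(87)=38887673, p(88)=44108109, p(89)=49995925, p(90)=56634173, p(91)=64112359, p(92)=72533807, p(93)=82010177, p(94)=92669720, p(95)=104651419, p(96)=118114304, p(97)=133230930, p(98)=150198136.
Final step: p(99) = p(98) + p(97) - p(94) - p(92) + p(87) + p(84) - p(77) - p(73) + p(64) + p(59) - p(48) - p(42) + p(29) + p(22) - p(7)
= 150198136 + 133230930 - 92669720 - 72533807 + 38887673 + 26543660 - 10619863 - 6185689 + 1741630 + 831820 - 147273 - 53174 + 4565 + 1002 - 15
= 169229875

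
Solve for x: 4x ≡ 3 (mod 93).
x ≡ 24 (mod 93)

gcd(4, 93) = 1, which divides 3, so solutions exist.
Find 4^(-1) mod 93 by the extended Euclidean algorithm:
93 = 23 × 4 + 1  ⟹  1 = (1)·93 + (-23)·4
So (-23)·4 ≡ 1 (mod 93), i.e. 4^(-1) ≡ -23 ≡ 70 (mod 93).
x ≡ 70 × 3 = 210 ≡ 24 (mod 93).
Check: 4 × 24 = 96 ≡ 3 (mod 93).
Unique solution: x ≡ 24 (mod 93)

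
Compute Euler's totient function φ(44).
20

44 = 2^2 × 11
φ(n) = n × ∏(1 - 1/p) for each prime p dividing n
φ(44) = 44 × (1 - 1/2) × (1 - 1/11) = 20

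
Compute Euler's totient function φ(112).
48

112 = 2^4 × 7
φ(n) = n × ∏(1 - 1/p) for each prime p dividing n
φ(112) = 112 × (1 - 1/2) × (1 - 1/7) = 48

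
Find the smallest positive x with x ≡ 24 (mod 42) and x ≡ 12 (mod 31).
570

Using Chinese Remainder Theorem:
M = 42 × 31 = 1302
M1 = 31, M2 = 42
y1 = 31^(-1) mod 42 = 19
y2 = 42^(-1) mod 31 = 17
x = (24×31×19 + 12×42×17) mod 1302 = 570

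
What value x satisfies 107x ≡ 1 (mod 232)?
219

gcd(107, 232) = 1, so the inverse exists.
Extended Euclidean algorithm on (232, 107):
232 = 2 × 107 + 18  ⟹  18 = (1)·232 + (-2)·107
107 = 5 × 18 + 17  ⟹  17 = (-5)·232 + (11)·107
18 = 1 × 17 + 1  ⟹  1 = (6)·232 + (-13)·107
So (-13)·107 ≡ 1 (mod 232), i.e. 107^(-1) ≡ -13 ≡ 219 (mod 232).
Check: 107 × 219 = 23433 ≡ 1 (mod 232)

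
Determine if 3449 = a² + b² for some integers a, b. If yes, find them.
40² + 43² (a=40, b=43)

Factorization: 3449 = 3449
By Fermat: n is sum of two squares iff every prime p ≡ 3 (mod 4) appears to even power.
All primes ≡ 3 (mod 4) appear to even power.
Search a = 0, 1, 2, … for 3449 - a² a perfect square: first hit at a = 40: 3449 - 1600 = 1849 = 43².
3449 = 40² + 43² = 1600 + 1849 ✓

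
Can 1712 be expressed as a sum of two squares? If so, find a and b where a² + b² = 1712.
Not possible

Factorization: 1712 = 2^4 × 107
By Fermat: n is sum of two squares iff every prime p ≡ 3 (mod 4) appears to even power.
Prime(s) ≡ 3 (mod 4) with odd exponent: [(107, 1)]
Therefore 1712 cannot be expressed as a² + b².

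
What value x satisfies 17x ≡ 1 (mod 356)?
21

gcd(17, 356) = 1, so the inverse exists.
Extended Euclidean algorithm on (356, 17):
356 = 20 × 17 + 16  ⟹  16 = (1)·356 + (-20)·17
17 = 1 × 16 + 1  ⟹  1 = (-1)·356 + (21)·17
So (21)·17 ≡ 1 (mod 356), i.e. 17^(-1) ≡ 21 (mod 356).
Check: 17 × 21 = 357 ≡ 1 (mod 356)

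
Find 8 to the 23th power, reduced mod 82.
20

Repeated squaring. Binary of 23 = 10111.
8^1 ≡ 8 (mod 82); 8^2 ≡ 64 (mod 82); 8^4 ≡ 78 (mod 82); 8^8 ≡ 16 (mod 82); 8^16 ≡ 10 (mod 82)
8^23 = 8^1 × 8^2 × 8^4 × 8^16 ≡ 20 (mod 82)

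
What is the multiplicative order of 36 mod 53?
13

53 is prime, so ord(36) divides φ(53) = 52.
Divisors of 52: 1, 2, 4, 13, 26, 52.
Repeated squaring: 36^1 ≡ 36, 36^2 ≡ 24, 36^4 ≡ 46, 36^8 ≡ 49, 36^16 ≡ 16, 36^32 ≡ 44 (mod 53).
Test 36^d mod 53 for each divisor d in increasing order:
36^1 ≡ 36
36^2 ≡ 24
36^4 ≡ 46
36^13 = 36^8·36^4·36^1 ≡ 1  ← first divisor giving 1
The order is 13.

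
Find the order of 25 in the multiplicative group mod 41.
10

41 is prime, so ord(25) divides φ(41) = 40.
Divisors of 40: 1, 2, 4, 5, 8, 10, 20, 40.
Repeated squaring: 25^1 ≡ 25, 25^2 ≡ 10, 25^4 ≡ 18, 25^8 ≡ 37, 25^16 ≡ 16, 25^32 ≡ 10 (mod 41).
Test 25^d mod 41 for each divisor d in increasing order:
25^1 ≡ 25
25^2 ≡ 10
25^4 ≡ 18
25^5 = 25^4·25^1 ≡ 40
25^8 ≡ 37
25^10 = 25^8·25^2 ≡ 1  ← first divisor giving 1
The order is 10.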